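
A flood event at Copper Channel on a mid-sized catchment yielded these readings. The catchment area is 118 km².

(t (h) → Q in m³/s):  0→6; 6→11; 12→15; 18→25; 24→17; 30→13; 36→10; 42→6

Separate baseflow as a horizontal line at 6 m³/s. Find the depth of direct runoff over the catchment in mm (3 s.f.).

Direct runoff: 0.0, 5.0, 9.0, 19.0, 11.0, 7.0, 4.0, 0.0 m³/s; ΣQ_DR = 55.00 m³/s.
V = ΣQ_DR · Δt = 55.00 × 21600 s = 1.188 × 10^6 m³.
Over A = 118 km², depth = V / A = 10.1 mm.

d ≈ 10.1 mm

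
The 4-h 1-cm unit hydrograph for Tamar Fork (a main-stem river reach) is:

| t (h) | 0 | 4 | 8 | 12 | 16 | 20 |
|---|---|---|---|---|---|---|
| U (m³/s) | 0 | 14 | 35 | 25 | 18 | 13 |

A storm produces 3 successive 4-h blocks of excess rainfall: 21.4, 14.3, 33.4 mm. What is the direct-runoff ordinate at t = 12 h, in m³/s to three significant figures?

By discrete convolution, Q_j = Σ (P_i / 10 mm) · U_{j−i}.
At t = 12 h (j=3): Q = (21.4/10)·25 + (14.3/10)·35 + (33.4/10)·14 = 150 m³/s.

Q ≈ 150 m³/s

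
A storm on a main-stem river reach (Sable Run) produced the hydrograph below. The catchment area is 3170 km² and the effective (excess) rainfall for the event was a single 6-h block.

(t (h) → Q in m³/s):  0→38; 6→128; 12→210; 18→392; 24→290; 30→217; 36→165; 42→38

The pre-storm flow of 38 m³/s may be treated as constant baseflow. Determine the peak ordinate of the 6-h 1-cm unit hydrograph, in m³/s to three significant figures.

U_p ≈ 443 m³/s

Direct runoff: 0.0, 90.0, 172.0, 354.0, 252.0, 179.0, 127.0, 0.0 m³/s; ΣQ_DR = 1174 m³/s, peak = 354.0 m³/s.
Runoff depth d = ΣQ_DR·Δt / A = 1174 × 21600 / (3170 km²) = 7.999 mm.
The 1-cm UH is the DRH scaled by (10 mm)/d, so U_p = 354.0 × 10/7.999 = 443 m³/s.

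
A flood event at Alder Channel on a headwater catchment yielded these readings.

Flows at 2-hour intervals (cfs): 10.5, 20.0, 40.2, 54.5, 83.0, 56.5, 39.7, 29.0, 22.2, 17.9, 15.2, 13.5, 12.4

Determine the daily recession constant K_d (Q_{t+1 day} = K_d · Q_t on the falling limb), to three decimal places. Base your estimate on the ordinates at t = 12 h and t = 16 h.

K_d ≈ 0.031

Between t = 12 h and t = 16 h the flow falls from 39.7 to 22.2 cfs over 2×2 h = 4 h.
Per-interval ratio K = (22.2/39.7)^(1/2) = 0.7478; K_d = K^(24/2) = 0.031.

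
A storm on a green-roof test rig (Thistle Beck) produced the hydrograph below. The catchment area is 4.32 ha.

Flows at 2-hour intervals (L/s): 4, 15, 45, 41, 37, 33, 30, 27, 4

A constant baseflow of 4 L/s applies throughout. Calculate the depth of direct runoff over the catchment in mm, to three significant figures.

Direct runoff: 0.0, 11.0, 41.0, 37.0, 33.0, 29.0, 26.0, 23.0, 0.0 L/s; ΣQ_DR = 200.0 L/s.
V = ΣQ_DR · Δt = 200.0 × 7200 s = 1.440 × 10^6 L.
Over A = 4.32 ha, depth = V / A = 33.3 mm.

d ≈ 33.3 mm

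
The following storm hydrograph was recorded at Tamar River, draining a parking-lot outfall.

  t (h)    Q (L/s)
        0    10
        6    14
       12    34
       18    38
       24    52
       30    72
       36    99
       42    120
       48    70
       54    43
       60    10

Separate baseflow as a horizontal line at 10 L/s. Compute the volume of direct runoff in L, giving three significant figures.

Direct-runoff ordinates (Q − Q_b): 0.0, 4.0, 24.0, 28.0, 42.0, 62.0, 89.0, 110.0, 60.0, 33.0, 0.0 L/s.
ΣQ_DR = 452.0 L/s.
With Δt = 6 h = 21600 s, V = ΣQ_DR · Δt = 452.0 × 21600 = 9.76 × 10^6 L.

V ≈ 9.76 × 10^6 L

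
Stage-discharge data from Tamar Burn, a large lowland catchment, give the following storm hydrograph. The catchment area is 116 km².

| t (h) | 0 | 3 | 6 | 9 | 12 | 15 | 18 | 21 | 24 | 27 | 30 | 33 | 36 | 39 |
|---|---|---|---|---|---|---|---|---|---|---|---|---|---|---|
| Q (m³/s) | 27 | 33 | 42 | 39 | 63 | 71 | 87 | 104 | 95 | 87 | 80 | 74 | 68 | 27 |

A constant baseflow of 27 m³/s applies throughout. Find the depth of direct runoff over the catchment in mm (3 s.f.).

Direct runoff: 0.0, 6.0, 15.0, 12.0, 36.0, 44.0, 60.0, 77.0, 68.0, 60.0, 53.0, 47.0, 41.0, 0.0 m³/s; ΣQ_DR = 519.0 m³/s.
V = ΣQ_DR · Δt = 519.0 × 10800 s = 5.605 × 10^6 m³.
Over A = 116 km², depth = V / A = 48.3 mm.

d ≈ 48.3 mm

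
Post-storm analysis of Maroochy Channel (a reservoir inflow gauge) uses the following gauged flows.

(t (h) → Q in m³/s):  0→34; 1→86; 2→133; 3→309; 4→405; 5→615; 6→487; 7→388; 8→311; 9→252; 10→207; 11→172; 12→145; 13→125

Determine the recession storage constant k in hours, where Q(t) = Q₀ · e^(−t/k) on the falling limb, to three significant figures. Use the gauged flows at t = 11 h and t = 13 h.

k ≈ 6.27 h

On the falling limb, Q drops from 172 to 125 m³/s between t = 11 h and t = 13 h (Δt = 2 h).
k = −Δt / ln(Q₂/Q₁) = −2 / ln(125/172) = 6.27 h.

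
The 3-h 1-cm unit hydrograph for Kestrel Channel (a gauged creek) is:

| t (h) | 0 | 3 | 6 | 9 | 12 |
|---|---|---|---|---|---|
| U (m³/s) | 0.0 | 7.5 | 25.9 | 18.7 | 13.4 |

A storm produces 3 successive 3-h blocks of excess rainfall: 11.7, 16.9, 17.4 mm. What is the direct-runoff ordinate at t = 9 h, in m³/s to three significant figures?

By discrete convolution, Q_j = Σ (P_i / 10 mm) · U_{j−i}.
At t = 9 h (j=3): Q = (11.7/10)·18.7 + (16.9/10)·25.9 + (17.4/10)·7.5 = 78.7 m³/s.

Q ≈ 78.7 m³/s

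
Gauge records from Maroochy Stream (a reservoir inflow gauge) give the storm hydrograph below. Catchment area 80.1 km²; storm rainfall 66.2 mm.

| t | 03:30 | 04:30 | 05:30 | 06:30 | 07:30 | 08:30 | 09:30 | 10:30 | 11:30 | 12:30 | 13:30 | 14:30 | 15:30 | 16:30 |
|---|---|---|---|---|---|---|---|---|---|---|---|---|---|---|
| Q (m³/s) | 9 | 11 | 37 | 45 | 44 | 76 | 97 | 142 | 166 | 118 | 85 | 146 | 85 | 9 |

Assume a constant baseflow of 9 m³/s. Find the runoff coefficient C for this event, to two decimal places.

ΣQ_DR = 944.0 m³/s; V = ΣQ_DR·Δt = 3.398 × 10^6 m³.
Runoff depth d = V / A = 42.43 mm.
C = d / P = 42.43 / 66.2 = 0.64.

C ≈ 0.64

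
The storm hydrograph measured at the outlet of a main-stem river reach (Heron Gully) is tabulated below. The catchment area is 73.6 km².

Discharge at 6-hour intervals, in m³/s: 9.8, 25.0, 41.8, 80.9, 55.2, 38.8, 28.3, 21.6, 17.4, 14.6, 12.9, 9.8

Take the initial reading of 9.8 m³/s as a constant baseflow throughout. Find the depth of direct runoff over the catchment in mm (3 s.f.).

d ≈ 70.0 mm

Direct runoff: 0.0, 15.2, 32.0, 71.1, 45.4, 29.0, 18.5, 11.8, 7.6, 4.8, 3.1, 0.0 m³/s; ΣQ_DR = 238.5 m³/s.
V = ΣQ_DR · Δt = 238.5 × 21600 s = 5.152 × 10^6 m³.
Over A = 73.6 km², depth = V / A = 70.0 mm.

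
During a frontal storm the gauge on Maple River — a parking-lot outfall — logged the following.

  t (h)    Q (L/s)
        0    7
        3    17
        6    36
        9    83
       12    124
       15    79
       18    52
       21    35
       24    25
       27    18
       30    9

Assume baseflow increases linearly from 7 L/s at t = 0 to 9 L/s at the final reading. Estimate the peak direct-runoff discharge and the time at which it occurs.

Subtracting baseflow gives direct-runoff ordinates: 0.00, 9.80, 28.60, 75.40, 116.20, 71.00, 43.80, 26.60, 16.40, 9.20, 0.00 L/s.
The maximum is 116.20 L/s, occurring at the reading for t = 12 h.

Q_p = 116.20 L/s at t = 12 h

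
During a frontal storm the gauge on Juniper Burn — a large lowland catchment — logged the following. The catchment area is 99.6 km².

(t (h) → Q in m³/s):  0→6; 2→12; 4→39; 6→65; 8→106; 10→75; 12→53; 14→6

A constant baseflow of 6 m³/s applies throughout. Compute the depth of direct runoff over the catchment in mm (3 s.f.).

d ≈ 22.7 mm

Direct runoff: 0.0, 6.0, 33.0, 59.0, 100.0, 69.0, 47.0, 0.0 m³/s; ΣQ_DR = 314.0 m³/s.
V = ΣQ_DR · Δt = 314.0 × 7200 s = 2.261 × 10^6 m³.
Over A = 99.6 km², depth = V / A = 22.7 mm.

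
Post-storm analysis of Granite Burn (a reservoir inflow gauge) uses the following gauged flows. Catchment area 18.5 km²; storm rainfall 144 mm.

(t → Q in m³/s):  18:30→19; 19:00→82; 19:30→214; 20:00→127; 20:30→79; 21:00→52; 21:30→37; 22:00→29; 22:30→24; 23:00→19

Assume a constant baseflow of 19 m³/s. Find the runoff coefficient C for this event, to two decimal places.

ΣQ_DR = 492.0 m³/s; V = ΣQ_DR·Δt = 8.856 × 10^5 m³.
Runoff depth d = V / A = 47.87 mm.
C = d / P = 47.87 / 144 = 0.33.

C ≈ 0.33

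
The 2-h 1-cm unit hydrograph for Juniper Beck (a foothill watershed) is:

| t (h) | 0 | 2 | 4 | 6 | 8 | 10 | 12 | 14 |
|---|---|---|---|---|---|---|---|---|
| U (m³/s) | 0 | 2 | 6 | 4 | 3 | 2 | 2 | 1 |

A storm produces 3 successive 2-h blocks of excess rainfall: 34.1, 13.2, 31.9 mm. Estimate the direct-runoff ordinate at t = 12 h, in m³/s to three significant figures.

By discrete convolution, Q_j = Σ (P_i / 10 mm) · U_{j−i}.
At t = 12 h (j=6): Q = (34.1/10)·2 + (13.2/10)·2 + (31.9/10)·3 = 19.0 m³/s.

Q ≈ 19.0 m³/s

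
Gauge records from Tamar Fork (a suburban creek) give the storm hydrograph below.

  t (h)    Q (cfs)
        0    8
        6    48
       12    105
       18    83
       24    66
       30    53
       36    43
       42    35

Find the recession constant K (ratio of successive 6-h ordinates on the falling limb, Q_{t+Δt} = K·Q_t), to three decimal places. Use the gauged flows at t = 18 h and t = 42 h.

K ≈ 0.806

Using the recession-limb readings at t = 18 h and t = 42 h: Q falls from 83 to 35 cfs over 4 intervals.
K = (Q₂/Q₁)^(1/4) = (35/83)^(1/4) = 0.806.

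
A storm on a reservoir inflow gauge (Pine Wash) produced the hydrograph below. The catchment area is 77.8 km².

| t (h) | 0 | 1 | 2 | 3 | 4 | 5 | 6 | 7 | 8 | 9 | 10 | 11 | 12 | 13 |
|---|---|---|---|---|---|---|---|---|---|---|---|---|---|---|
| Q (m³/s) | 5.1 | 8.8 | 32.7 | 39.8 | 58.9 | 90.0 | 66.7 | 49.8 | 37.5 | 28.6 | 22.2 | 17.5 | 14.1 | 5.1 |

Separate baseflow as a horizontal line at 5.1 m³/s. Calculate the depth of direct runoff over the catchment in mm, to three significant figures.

d ≈ 18.8 mm

Direct runoff: 0.0, 3.7, 27.6, 34.7, 53.8, 84.9, 61.6, 44.7, 32.4, 23.5, 17.1, 12.4, 9.0, 0.0 m³/s; ΣQ_DR = 405.4 m³/s.
V = ΣQ_DR · Δt = 405.4 × 3600 s = 1.459 × 10^6 m³.
Over A = 77.8 km², depth = V / A = 18.8 mm.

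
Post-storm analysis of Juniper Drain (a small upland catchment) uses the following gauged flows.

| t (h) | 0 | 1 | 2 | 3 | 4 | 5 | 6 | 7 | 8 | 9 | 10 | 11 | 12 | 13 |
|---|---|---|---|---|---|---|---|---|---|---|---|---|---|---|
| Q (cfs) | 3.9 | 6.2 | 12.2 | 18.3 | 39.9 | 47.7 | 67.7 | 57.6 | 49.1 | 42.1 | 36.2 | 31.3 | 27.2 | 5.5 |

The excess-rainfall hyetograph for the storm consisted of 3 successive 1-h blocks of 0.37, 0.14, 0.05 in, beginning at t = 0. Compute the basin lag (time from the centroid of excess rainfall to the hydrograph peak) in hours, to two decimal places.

Centroid of excess rainfall: t_c = Σ P_i·t̄_i / ΣP_i = 0.9286 h (block centres at 0.5, 1.5, 2.5 h).
Hydrograph peak occurs at t = 6 h, so basin lag t_L = 6 − 0.9286 = 5.07 h.

t_L ≈ 5.07 h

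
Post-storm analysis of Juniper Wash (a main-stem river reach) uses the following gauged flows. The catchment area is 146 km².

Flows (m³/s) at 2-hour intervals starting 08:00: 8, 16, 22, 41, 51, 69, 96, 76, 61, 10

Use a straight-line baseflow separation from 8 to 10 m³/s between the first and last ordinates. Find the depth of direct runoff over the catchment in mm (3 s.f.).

d ≈ 17.8 mm

Direct runoff: 0.00, 7.78, 13.56, 32.33, 42.11, 59.89, 86.67, 66.44, 51.22, 0.00 m³/s; ΣQ_DR = 360.0 m³/s.
V = ΣQ_DR · Δt = 360.0 × 7200 s = 2.592 × 10^6 m³.
Over A = 146 km², depth = V / A = 17.8 mm.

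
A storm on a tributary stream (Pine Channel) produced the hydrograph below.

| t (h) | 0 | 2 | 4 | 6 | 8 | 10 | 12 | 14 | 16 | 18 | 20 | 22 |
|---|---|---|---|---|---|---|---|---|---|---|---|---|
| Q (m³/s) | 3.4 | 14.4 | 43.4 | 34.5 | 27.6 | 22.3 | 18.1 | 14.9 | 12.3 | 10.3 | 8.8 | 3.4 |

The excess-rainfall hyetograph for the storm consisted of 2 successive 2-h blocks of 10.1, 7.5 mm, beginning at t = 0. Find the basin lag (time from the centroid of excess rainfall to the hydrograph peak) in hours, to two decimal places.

t_L ≈ 2.15 h

Centroid of excess rainfall: t_c = Σ P_i·t̄_i / ΣP_i = 1.8523 h (block centres at 1, 3 h).
Hydrograph peak occurs at t = 4 h, so basin lag t_L = 4 − 1.8523 = 2.15 h.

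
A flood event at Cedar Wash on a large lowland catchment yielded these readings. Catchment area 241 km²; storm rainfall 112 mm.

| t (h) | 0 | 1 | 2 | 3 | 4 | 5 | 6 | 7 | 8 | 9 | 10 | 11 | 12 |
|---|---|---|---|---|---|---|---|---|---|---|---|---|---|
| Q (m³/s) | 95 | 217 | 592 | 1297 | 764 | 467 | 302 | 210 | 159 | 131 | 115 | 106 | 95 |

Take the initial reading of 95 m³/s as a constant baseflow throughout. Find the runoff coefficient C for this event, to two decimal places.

ΣQ_DR = 3315 m³/s; V = ΣQ_DR·Δt = 1.193 × 10^7 m³.
Runoff depth d = V / A = 49.52 mm.
C = d / P = 49.52 / 112 = 0.44.

C ≈ 0.44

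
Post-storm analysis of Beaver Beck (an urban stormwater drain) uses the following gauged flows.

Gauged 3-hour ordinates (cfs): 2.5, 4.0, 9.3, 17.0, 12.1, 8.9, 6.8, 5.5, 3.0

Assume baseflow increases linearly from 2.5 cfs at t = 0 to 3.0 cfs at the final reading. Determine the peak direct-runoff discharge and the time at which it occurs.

Subtracting baseflow gives direct-runoff ordinates: 0.00, 1.44, 6.67, 14.31, 9.35, 6.09, 3.92, 2.56, 0.00 cfs.
The maximum is 14.31 cfs, occurring at the reading for t = 9 h.

Q_p = 14.31 cfs at t = 9 h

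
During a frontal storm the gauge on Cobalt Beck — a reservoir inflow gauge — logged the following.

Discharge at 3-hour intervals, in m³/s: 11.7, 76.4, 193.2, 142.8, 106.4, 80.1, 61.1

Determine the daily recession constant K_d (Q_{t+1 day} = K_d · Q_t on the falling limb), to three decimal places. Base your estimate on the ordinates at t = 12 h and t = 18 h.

K_d ≈ 0.109

Between t = 12 h and t = 18 h the flow falls from 106.4 to 61.1 m³/s over 2×3 h = 6 h.
Per-interval ratio K = (61.1/106.4)^(1/2) = 0.7578; K_d = K^(24/3) = 0.109.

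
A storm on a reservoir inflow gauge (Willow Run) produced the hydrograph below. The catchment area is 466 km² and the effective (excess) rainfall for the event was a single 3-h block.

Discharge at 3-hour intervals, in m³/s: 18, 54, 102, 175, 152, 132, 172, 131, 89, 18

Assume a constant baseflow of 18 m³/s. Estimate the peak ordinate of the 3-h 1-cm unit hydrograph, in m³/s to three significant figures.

Direct runoff: 0.0, 36.0, 84.0, 157.0, 134.0, 114.0, 154.0, 113.0, 71.0, 0.0 m³/s; ΣQ_DR = 863.0 m³/s, peak = 157.0 m³/s.
Runoff depth d = ΣQ_DR·Δt / A = 863.0 × 10800 / (466 km²) = 20.00 mm.
The 1-cm UH is the DRH scaled by (10 mm)/d, so U_p = 157.0 × 10/20.00 = 78.5 m³/s.

U_p ≈ 78.5 m³/s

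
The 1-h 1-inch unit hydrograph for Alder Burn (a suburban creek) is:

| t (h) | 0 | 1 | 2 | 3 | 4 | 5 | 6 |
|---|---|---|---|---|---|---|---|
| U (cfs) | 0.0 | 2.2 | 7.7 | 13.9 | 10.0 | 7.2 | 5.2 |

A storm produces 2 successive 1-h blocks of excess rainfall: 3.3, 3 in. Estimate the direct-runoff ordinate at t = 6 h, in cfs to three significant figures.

By discrete convolution, Q_j = Σ (P_i / 1 in) · U_{j−i}.
At t = 6 h (j=6): Q = (3.3/1)·5.2 + (3/1)·7.2 = 38.8 cfs.

Q ≈ 38.8 cfs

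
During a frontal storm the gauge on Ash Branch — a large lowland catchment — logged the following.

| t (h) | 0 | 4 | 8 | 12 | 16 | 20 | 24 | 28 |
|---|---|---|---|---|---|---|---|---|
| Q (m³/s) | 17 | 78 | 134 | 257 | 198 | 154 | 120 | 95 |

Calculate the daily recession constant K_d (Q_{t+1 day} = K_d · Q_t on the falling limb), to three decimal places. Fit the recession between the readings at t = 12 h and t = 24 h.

Between t = 12 h and t = 24 h the flow falls from 257 to 120 m³/s over 3×4 h = 12 h.
Per-interval ratio K = (120/257)^(1/3) = 0.7758; K_d = K^(24/4) = 0.218.

K_d ≈ 0.218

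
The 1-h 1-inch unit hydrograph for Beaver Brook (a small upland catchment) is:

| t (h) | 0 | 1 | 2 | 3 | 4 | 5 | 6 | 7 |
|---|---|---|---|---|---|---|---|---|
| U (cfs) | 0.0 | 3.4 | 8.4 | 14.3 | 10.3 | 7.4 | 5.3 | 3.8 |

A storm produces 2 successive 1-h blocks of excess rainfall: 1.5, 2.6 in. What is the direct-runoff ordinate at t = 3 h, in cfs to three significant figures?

Q ≈ 43.3 cfs

By discrete convolution, Q_j = Σ (P_i / 1 in) · U_{j−i}.
At t = 3 h (j=3): Q = (1.5/1)·14.3 + (2.6/1)·8.4 = 43.3 cfs.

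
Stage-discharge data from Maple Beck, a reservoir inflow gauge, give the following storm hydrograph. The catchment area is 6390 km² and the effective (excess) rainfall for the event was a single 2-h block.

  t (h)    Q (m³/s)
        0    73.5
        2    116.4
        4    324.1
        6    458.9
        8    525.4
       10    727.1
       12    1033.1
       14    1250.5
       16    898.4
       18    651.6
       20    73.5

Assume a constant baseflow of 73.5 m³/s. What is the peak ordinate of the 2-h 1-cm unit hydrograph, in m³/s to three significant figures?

U_p ≈ 1960 m³/s

Direct runoff: 0.0, 42.9, 250.6, 385.4, 451.9, 653.6, 959.6, 1177.0, 824.9, 578.1, 0.0 m³/s; ΣQ_DR = 5324 m³/s, peak = 1177.0 m³/s.
Runoff depth d = ΣQ_DR·Δt / A = 5324 × 7200 / (6390 km²) = 5.999 mm.
The 1-cm UH is the DRH scaled by (10 mm)/d, so U_p = 1177.0 × 10/5.999 = 1960 m³/s.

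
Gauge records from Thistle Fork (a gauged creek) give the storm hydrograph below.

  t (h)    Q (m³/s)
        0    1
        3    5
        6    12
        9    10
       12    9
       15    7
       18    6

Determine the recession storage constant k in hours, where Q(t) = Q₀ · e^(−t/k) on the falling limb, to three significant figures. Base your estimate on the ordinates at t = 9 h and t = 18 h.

k ≈ 17.6 h

On the falling limb, Q drops from 10 to 6 m³/s between t = 9 h and t = 18 h (Δt = 9 h).
k = −Δt / ln(Q₂/Q₁) = −9 / ln(6/10) = 17.6 h.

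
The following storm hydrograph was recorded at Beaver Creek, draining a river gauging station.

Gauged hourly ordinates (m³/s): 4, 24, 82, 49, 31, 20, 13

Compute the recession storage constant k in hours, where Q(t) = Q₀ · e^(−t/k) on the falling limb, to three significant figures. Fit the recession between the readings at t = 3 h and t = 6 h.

On the falling limb, Q drops from 49 to 13 m³/s between t = 3 h and t = 6 h (Δt = 3 h).
k = −Δt / ln(Q₂/Q₁) = −3 / ln(13/49) = 2.26 h.

k ≈ 2.26 h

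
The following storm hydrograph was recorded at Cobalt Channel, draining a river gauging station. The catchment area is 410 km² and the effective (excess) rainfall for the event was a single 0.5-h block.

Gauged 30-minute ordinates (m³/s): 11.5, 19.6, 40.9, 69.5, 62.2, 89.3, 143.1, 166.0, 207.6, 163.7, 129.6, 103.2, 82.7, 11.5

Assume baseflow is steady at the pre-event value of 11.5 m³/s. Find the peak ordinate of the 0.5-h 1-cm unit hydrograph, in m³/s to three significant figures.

U_p ≈ 392 m³/s

Direct runoff: 0.0, 8.1, 29.4, 58.0, 50.7, 77.8, 131.6, 154.5, 196.1, 152.2, 118.1, 91.7, 71.2, 0.0 m³/s; ΣQ_DR = 1139 m³/s, peak = 196.1 m³/s.
Runoff depth d = ΣQ_DR·Δt / A = 1139 × 1800 / (410 km²) = 5.002 mm.
The 1-cm UH is the DRH scaled by (10 mm)/d, so U_p = 196.1 × 10/5.002 = 392 m³/s.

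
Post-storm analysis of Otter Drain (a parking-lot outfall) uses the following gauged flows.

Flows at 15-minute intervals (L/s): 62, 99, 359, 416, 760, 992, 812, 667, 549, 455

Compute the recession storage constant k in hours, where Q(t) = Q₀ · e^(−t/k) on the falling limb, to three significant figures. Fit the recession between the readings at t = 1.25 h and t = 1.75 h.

On the falling limb, Q drops from 992 to 667 L/s between t = 1.25 h and t = 1.75 h (Δt = 0.5 h).
k = −Δt / ln(Q₂/Q₁) = −0.5 / ln(667/992) = 1.26 h.

k ≈ 1.26 h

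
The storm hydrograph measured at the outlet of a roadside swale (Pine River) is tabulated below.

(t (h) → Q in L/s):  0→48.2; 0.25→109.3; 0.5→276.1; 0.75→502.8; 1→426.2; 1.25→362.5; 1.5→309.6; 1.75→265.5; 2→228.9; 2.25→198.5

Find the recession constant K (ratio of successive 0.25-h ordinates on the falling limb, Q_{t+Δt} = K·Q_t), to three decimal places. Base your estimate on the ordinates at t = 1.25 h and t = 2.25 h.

K ≈ 0.860

Using the recession-limb readings at t = 1.25 h and t = 2.25 h: Q falls from 362.5 to 198.5 L/s over 4 intervals.
K = (Q₂/Q₁)^(1/4) = (198.5/362.5)^(1/4) = 0.860.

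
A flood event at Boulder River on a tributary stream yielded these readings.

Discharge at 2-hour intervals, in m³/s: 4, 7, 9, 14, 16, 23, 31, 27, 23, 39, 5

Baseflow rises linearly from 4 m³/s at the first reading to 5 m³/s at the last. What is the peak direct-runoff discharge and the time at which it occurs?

Q_p = 34.10 m³/s at t = 18 h

Subtracting baseflow gives direct-runoff ordinates: 0.00, 2.90, 4.80, 9.70, 11.60, 18.50, 26.40, 22.30, 18.20, 34.10, 0.00 m³/s.
The maximum is 34.10 m³/s, occurring at the reading for t = 18 h.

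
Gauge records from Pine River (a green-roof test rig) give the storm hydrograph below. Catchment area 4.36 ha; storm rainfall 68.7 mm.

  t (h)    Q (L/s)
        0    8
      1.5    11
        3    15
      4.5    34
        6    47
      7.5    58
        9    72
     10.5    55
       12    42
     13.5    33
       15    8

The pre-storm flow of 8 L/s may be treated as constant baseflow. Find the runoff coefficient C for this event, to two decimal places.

C ≈ 0.53

ΣQ_DR = 295.0 L/s; V = ΣQ_DR·Δt = 1.593 × 10^6 L.
Runoff depth d = V / A = 36.54 mm.
C = d / P = 36.54 / 68.7 = 0.53.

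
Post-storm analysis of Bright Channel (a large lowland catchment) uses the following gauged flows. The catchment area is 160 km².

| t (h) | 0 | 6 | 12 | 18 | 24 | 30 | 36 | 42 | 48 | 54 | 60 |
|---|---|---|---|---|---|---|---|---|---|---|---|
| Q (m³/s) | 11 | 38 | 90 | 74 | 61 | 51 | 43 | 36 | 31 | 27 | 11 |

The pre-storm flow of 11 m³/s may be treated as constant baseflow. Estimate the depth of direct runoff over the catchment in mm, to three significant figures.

d ≈ 47.5 mm

Direct runoff: 0.0, 27.0, 79.0, 63.0, 50.0, 40.0, 32.0, 25.0, 20.0, 16.0, 0.0 m³/s; ΣQ_DR = 352.0 m³/s.
V = ΣQ_DR · Δt = 352.0 × 21600 s = 7.603 × 10^6 m³.
Over A = 160 km², depth = V / A = 47.5 mm.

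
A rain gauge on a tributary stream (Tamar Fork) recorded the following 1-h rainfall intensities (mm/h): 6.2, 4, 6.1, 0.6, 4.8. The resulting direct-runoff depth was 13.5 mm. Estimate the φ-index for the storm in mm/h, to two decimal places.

φ ≈ 1.90 mm/h

Only the 4 blocks with intensity above φ contribute runoff: 6.2, 4, 6.1, 4.8 mm/h.
Σ(I−φ)·Δt = d  ⇒  (6.2+4+6.1+4.8 − 4φ)·1 = 13.5
φ = (21.10 − 13.5/1) / 4 = 1.90 mm/h.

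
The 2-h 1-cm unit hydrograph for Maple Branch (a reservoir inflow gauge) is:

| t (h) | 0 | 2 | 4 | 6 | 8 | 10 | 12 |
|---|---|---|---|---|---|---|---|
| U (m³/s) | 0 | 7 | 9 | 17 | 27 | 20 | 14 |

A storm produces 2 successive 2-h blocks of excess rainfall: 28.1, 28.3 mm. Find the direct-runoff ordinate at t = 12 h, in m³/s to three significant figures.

Q ≈ 95.9 m³/s

By discrete convolution, Q_j = Σ (P_i / 10 mm) · U_{j−i}.
At t = 12 h (j=6): Q = (28.1/10)·14 + (28.3/10)·20 = 95.9 m³/s.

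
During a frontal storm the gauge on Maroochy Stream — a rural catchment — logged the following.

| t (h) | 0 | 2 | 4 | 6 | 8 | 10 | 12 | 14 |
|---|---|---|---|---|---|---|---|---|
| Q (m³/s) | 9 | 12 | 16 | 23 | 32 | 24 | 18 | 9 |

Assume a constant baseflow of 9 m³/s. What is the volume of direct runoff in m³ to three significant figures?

Direct-runoff ordinates (Q − Q_b): 0.0, 3.0, 7.0, 14.0, 23.0, 15.0, 9.0, 0.0 m³/s.
ΣQ_DR = 71.00 m³/s.
With Δt = 2 h = 7200 s, V = ΣQ_DR · Δt = 71.00 × 7200 = 5.11 × 10^5 m³.

V ≈ 5.11 × 10^5 m³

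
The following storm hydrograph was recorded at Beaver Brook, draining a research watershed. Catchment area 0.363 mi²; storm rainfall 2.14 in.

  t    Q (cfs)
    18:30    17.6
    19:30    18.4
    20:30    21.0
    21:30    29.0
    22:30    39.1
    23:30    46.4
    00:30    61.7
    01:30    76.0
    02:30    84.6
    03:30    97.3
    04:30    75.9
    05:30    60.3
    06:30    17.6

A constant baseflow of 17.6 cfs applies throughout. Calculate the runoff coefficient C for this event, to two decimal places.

C ≈ 0.83

ΣQ_DR = 416.1 cfs; V = ΣQ_DR·Δt = 1.498 × 10^6 ft³.
Runoff depth d = V / A = 1.776 in.
C = d / P = 1.776 / 2.14 = 0.83.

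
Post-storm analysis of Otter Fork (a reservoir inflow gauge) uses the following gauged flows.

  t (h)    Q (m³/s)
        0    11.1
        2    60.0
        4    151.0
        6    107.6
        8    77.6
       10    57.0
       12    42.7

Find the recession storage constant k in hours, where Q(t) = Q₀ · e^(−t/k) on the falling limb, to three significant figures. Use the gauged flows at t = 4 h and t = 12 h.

k ≈ 6.33 h

On the falling limb, Q drops from 151.0 to 42.7 m³/s between t = 4 h and t = 12 h (Δt = 8 h).
k = −Δt / ln(Q₂/Q₁) = −8 / ln(42.7/151.0) = 6.33 h.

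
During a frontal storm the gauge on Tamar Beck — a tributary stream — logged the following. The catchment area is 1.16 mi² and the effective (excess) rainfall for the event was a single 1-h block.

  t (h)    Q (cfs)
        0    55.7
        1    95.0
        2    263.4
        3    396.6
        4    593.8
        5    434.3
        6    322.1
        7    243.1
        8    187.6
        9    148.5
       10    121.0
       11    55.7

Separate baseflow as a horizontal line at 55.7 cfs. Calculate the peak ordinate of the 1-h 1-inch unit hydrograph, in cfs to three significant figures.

U_p ≈ 179 cfs

Direct runoff: 0.0, 39.3, 207.7, 340.9, 538.1, 378.6, 266.4, 187.4, 131.9, 92.8, 65.3, 0.0 cfs; ΣQ_DR = 2248 cfs, peak = 538.1 cfs.
Runoff depth d = ΣQ_DR·Δt / A = 2248 × 3600 / (1.16 mi²) = 3.004 in.
The 1-inch UH is the DRH scaled by (1 in)/d, so U_p = 538.1 × 1/3.004 = 179 cfs.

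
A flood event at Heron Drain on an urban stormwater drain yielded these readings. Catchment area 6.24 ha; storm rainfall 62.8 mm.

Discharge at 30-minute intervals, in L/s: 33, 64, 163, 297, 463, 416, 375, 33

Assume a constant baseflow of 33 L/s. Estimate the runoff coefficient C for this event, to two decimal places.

C ≈ 0.73

ΣQ_DR = 1580 L/s; V = ΣQ_DR·Δt = 2.844 × 10^6 L.
Runoff depth d = V / A = 45.58 mm.
C = d / P = 45.58 / 62.8 = 0.73.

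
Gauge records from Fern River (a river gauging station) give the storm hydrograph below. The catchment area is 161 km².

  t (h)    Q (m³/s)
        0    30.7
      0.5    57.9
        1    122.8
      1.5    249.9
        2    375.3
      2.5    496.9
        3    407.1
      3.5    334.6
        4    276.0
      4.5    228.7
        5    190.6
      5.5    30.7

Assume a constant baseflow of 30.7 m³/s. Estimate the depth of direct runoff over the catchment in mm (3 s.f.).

Direct runoff: 0.0, 27.2, 92.1, 219.2, 344.6, 466.2, 376.4, 303.9, 245.3, 198.0, 159.9, 0.0 m³/s; ΣQ_DR = 2433 m³/s.
V = ΣQ_DR · Δt = 2433 × 1800 s = 4.379 × 10^6 m³.
Over A = 161 km², depth = V / A = 27.2 mm.

d ≈ 27.2 mm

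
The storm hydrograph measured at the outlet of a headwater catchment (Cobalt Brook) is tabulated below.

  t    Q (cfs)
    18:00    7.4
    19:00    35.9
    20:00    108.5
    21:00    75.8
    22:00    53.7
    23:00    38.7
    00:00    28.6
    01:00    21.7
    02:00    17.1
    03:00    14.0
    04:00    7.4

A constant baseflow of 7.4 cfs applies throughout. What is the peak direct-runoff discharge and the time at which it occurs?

Q_p = 101.1 cfs at t = 20:00

Subtracting baseflow gives direct-runoff ordinates: 0.0, 28.5, 101.1, 68.4, 46.3, 31.3, 21.2, 14.3, 9.7, 6.6, 0.0 cfs.
The maximum is 101.1 cfs, occurring at the reading for t = 20:00.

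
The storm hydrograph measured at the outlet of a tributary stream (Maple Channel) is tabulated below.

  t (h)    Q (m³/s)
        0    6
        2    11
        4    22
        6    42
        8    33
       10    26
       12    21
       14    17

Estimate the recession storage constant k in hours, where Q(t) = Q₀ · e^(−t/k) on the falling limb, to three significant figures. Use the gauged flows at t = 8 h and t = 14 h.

On the falling limb, Q drops from 33 to 17 m³/s between t = 8 h and t = 14 h (Δt = 6 h).
k = −Δt / ln(Q₂/Q₁) = −6 / ln(17/33) = 9.05 h.

k ≈ 9.05 h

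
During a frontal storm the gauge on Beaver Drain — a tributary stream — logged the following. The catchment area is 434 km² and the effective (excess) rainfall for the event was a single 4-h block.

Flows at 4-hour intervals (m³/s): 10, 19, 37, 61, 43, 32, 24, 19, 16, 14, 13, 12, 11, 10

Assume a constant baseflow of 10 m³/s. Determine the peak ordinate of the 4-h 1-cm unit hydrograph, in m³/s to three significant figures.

Direct runoff: 0.0, 9.0, 27.0, 51.0, 33.0, 22.0, 14.0, 9.0, 6.0, 4.0, 3.0, 2.0, 1.0, 0.0 m³/s; ΣQ_DR = 181.0 m³/s, peak = 51.0 m³/s.
Runoff depth d = ΣQ_DR·Δt / A = 181.0 × 14400 / (434 km²) = 6.006 mm.
The 1-cm UH is the DRH scaled by (10 mm)/d, so U_p = 51.0 × 10/6.006 = 84.9 m³/s.

U_p ≈ 84.9 m³/s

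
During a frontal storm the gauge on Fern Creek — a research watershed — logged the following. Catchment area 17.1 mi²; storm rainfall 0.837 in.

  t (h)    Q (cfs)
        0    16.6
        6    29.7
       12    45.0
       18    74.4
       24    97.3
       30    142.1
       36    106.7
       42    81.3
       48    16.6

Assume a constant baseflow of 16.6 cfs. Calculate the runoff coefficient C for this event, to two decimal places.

C ≈ 0.30

ΣQ_DR = 460.3 cfs; V = ΣQ_DR·Δt = 9.942 × 10^6 ft³.
Runoff depth d = V / A = 0.2503 in.
C = d / P = 0.2503 / 0.837 = 0.30.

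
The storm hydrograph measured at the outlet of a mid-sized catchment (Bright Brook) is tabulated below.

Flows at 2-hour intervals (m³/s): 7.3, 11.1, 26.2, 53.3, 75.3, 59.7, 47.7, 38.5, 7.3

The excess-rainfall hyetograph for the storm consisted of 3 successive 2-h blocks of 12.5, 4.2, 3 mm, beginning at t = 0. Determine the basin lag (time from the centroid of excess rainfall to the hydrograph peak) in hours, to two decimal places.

t_L ≈ 5.96 h

Centroid of excess rainfall: t_c = Σ P_i·t̄_i / ΣP_i = 2.0355 h (block centres at 1, 3, 5 h).
Hydrograph peak occurs at t = 8 h, so basin lag t_L = 8 − 2.0355 = 5.96 h.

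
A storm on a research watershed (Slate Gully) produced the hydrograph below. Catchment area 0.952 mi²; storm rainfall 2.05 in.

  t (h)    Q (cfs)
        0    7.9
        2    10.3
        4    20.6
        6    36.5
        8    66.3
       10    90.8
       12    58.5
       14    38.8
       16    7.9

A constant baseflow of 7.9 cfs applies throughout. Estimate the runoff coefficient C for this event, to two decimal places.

C ≈ 0.42

ΣQ_DR = 266.5 cfs; V = ΣQ_DR·Δt = 1.919 × 10^6 ft³.
Runoff depth d = V / A = 0.8676 in.
C = d / P = 0.8676 / 2.05 = 0.42.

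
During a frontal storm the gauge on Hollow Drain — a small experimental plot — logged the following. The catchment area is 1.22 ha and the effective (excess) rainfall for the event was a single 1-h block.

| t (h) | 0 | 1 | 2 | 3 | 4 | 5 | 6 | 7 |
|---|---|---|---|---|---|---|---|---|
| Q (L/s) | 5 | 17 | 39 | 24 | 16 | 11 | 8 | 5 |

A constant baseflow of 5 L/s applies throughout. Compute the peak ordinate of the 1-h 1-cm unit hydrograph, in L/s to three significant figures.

Direct runoff: 0.0, 12.0, 34.0, 19.0, 11.0, 6.0, 3.0, 0.0 L/s; ΣQ_DR = 85.00 L/s, peak = 34.0 L/s.
Runoff depth d = ΣQ_DR·Δt / A = 85.00 × 3600 / (1.22 ha) = 25.08 mm.
The 1-cm UH is the DRH scaled by (10 mm)/d, so U_p = 34.0 × 10/25.08 = 13.6 L/s.

U_p ≈ 13.6 L/s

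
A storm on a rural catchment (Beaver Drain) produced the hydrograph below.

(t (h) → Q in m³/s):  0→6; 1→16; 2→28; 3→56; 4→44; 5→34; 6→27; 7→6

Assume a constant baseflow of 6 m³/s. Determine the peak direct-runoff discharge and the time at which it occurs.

Subtracting baseflow gives direct-runoff ordinates: 0.0, 10.0, 22.0, 50.0, 38.0, 28.0, 21.0, 0.0 m³/s.
The maximum is 50.0 m³/s, occurring at the reading for t = 3 h.

Q_p = 50.0 m³/s at t = 3 h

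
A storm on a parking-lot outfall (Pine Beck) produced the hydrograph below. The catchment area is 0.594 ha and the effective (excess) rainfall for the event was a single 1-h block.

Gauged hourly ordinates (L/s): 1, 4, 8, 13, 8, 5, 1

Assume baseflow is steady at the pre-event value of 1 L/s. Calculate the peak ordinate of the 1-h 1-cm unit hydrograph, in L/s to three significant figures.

U_p ≈ 6.00 L/s

Direct runoff: 0.0, 3.0, 7.0, 12.0, 7.0, 4.0, 0.0 L/s; ΣQ_DR = 33.00 L/s, peak = 12.0 L/s.
Runoff depth d = ΣQ_DR·Δt / A = 33.00 × 3600 / (0.594 ha) = 20.00 mm.
The 1-cm UH is the DRH scaled by (10 mm)/d, so U_p = 12.0 × 10/20.00 = 6.00 L/s.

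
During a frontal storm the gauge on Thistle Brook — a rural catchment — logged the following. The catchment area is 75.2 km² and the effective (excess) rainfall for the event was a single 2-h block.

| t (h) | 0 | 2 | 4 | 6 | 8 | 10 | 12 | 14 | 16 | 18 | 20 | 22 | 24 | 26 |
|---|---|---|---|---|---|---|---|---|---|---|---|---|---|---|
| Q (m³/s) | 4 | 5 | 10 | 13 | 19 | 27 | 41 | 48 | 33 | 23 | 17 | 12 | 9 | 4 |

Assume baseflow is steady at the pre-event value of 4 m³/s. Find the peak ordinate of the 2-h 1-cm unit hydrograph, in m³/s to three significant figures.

U_p ≈ 22.0 m³/s

Direct runoff: 0.0, 1.0, 6.0, 9.0, 15.0, 23.0, 37.0, 44.0, 29.0, 19.0, 13.0, 8.0, 5.0, 0.0 m³/s; ΣQ_DR = 209.0 m³/s, peak = 44.0 m³/s.
Runoff depth d = ΣQ_DR·Δt / A = 209.0 × 7200 / (75.2 km²) = 20.01 mm.
The 1-cm UH is the DRH scaled by (10 mm)/d, so U_p = 44.0 × 10/20.01 = 22.0 m³/s.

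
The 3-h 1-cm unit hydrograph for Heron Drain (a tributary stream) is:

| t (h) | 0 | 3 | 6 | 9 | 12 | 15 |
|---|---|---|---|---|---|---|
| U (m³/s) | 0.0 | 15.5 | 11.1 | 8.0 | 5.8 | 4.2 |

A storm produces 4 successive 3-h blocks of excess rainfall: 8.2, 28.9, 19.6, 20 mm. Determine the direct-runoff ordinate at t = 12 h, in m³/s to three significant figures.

Q ≈ 80.6 m³/s

By discrete convolution, Q_j = Σ (P_i / 10 mm) · U_{j−i}.
At t = 12 h (j=4): Q = (8.2/10)·5.8 + (28.9/10)·8.0 + (19.6/10)·11.1 + (20/10)·15.5 = 80.6 m³/s.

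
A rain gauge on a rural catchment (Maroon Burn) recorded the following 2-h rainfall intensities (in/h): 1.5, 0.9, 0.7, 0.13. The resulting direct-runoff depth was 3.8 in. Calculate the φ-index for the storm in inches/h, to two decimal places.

Only the 3 blocks with intensity above φ contribute runoff: 1.5, 0.9, 0.7 in/h.
Σ(I−φ)·Δt = d  ⇒  (1.5+0.9+0.7 − 3φ)·2 = 3.8
φ = (3.100 − 3.8/2) / 3 = 0.40 in/h.

φ ≈ 0.40 in/h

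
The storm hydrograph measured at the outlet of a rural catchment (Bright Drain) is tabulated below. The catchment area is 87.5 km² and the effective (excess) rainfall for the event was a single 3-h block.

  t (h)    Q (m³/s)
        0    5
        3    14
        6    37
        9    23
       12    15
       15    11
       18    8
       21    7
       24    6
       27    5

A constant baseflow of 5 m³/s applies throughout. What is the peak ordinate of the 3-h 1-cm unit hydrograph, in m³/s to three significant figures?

Direct runoff: 0.0, 9.0, 32.0, 18.0, 10.0, 6.0, 3.0, 2.0, 1.0, 0.0 m³/s; ΣQ_DR = 81.00 m³/s, peak = 32.0 m³/s.
Runoff depth d = ΣQ_DR·Δt / A = 81.00 × 10800 / (87.5 km²) = 9.998 mm.
The 1-cm UH is the DRH scaled by (10 mm)/d, so U_p = 32.0 × 10/9.998 = 32.0 m³/s.

U_p ≈ 32.0 m³/s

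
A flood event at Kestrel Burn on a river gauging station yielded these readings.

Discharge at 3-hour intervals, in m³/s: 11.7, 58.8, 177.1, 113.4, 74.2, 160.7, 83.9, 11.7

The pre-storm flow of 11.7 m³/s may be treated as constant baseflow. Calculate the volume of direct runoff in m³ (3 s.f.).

Direct-runoff ordinates (Q − Q_b): 0.0, 47.1, 165.4, 101.7, 62.5, 149.0, 72.2, 0.0 m³/s.
ΣQ_DR = 597.9 m³/s.
With Δt = 3 h = 10800 s, V = ΣQ_DR · Δt = 597.9 × 10800 = 6.46 × 10^6 m³.

V ≈ 6.46 × 10^6 m³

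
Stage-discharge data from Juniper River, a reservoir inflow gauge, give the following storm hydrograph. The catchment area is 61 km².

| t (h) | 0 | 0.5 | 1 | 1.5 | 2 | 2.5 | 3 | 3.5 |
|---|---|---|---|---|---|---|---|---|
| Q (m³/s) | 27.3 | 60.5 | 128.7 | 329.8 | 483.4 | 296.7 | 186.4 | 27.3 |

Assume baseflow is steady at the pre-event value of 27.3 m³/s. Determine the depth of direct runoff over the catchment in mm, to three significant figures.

d ≈ 39.0 mm

Direct runoff: 0.0, 33.2, 101.4, 302.5, 456.1, 269.4, 159.1, 0.0 m³/s; ΣQ_DR = 1322 m³/s.
V = ΣQ_DR · Δt = 1322 × 1800 s = 2.379 × 10^6 m³.
Over A = 61 km², depth = V / A = 39.0 mm.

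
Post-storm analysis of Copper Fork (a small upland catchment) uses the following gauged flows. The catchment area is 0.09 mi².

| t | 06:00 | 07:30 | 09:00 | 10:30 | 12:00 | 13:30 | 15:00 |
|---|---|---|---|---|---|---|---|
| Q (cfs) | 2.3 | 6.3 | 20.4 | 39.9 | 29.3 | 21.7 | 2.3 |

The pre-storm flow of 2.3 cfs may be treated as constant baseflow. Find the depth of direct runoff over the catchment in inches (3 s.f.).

Direct runoff: 0.0, 4.0, 18.1, 37.6, 27.0, 19.4, 0.0 cfs; ΣQ_DR = 106.1 cfs.
V = ΣQ_DR · Δt = 106.1 × 5400 s = 5.729 × 10^5 ft³.
Over A = 0.09 mi², depth = V / A = 2.74 in.

d ≈ 2.74 in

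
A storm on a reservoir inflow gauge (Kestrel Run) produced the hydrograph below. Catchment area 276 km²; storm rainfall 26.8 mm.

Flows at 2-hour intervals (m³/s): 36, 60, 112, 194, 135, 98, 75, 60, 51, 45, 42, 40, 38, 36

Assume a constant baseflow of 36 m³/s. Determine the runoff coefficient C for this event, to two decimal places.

ΣQ_DR = 518.0 m³/s; V = ΣQ_DR·Δt = 3.730 × 10^6 m³.
Runoff depth d = V / A = 13.51 mm.
C = d / P = 13.51 / 26.8 = 0.50.

C ≈ 0.50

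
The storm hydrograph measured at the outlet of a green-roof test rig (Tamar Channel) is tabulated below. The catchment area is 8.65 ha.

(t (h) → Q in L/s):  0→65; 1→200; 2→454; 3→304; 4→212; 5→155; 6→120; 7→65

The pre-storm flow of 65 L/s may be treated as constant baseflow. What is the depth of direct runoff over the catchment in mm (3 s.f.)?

Direct runoff: 0.0, 135.0, 389.0, 239.0, 147.0, 90.0, 55.0, 0.0 L/s; ΣQ_DR = 1055 L/s.
V = ΣQ_DR · Δt = 1055 × 3600 s = 3.798 × 10^6 L.
Over A = 8.65 ha, depth = V / A = 43.9 mm.

d ≈ 43.9 mm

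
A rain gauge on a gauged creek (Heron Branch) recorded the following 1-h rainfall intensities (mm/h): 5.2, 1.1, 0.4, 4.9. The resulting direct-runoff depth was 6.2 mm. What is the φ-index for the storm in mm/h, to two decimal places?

φ ≈ 1.95 mm/h

Only the 2 blocks with intensity above φ contribute runoff: 5.2, 4.9 mm/h.
Σ(I−φ)·Δt = d  ⇒  (5.2+4.9 − 2φ)·1 = 6.2
φ = (10.10 − 6.2/1) / 2 = 1.95 mm/h.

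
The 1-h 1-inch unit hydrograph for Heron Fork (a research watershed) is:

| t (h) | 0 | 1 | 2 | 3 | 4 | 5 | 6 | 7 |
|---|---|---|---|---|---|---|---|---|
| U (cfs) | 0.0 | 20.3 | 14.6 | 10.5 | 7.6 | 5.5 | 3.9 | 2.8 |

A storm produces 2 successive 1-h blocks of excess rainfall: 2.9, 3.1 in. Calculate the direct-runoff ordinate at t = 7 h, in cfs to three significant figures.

By discrete convolution, Q_j = Σ (P_i / 1 in) · U_{j−i}.
At t = 7 h (j=7): Q = (2.9/1)·2.8 + (3.1/1)·3.9 = 20.2 cfs.

Q ≈ 20.2 cfs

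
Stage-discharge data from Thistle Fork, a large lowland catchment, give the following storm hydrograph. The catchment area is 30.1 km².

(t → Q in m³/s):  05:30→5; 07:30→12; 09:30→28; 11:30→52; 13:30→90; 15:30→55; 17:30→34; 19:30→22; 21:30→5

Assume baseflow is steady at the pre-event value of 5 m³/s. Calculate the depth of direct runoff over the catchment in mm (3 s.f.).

d ≈ 61.7 mm

Direct runoff: 0.0, 7.0, 23.0, 47.0, 85.0, 50.0, 29.0, 17.0, 0.0 m³/s; ΣQ_DR = 258.0 m³/s.
V = ΣQ_DR · Δt = 258.0 × 7200 s = 1.858 × 10^6 m³.
Over A = 30.1 km², depth = V / A = 61.7 mm.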